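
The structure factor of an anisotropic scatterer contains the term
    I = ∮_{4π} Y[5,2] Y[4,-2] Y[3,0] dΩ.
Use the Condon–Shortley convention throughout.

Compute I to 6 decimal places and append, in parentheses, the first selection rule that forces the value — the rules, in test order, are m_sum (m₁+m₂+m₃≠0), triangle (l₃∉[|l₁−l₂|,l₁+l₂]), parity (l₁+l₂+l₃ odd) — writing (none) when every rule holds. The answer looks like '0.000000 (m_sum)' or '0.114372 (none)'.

0.022664 (none)

Checks pass: Σm=0; 12 even; l₃=3∈[1,9].
(2·5+1)(2·4+1)(2·3+1) = 693
Δ: 6! 4! 2! / 13! → 1/180180
sum: t=2:+1/576 t=3:−1/144 t=4:+1/576 = -1/288
3j²(5 4 3; 0 0 0) = Δ·Π!·Σ² = 20/1001  (sign +1)
sum: t=0:+1/8640 t=1:−1/480 t=2:+1/576 = -1/4320
3j²(5 4 3; 2 -2 0) = Δ·Π!·Σ² = 1/2145  (sign +1)
combine: 4πI² = 693·20/1001·1/2145 = 12/1859
take √, sign +1: I = 0.02266449
No selection rule forces the value: the integral is nonzero (none).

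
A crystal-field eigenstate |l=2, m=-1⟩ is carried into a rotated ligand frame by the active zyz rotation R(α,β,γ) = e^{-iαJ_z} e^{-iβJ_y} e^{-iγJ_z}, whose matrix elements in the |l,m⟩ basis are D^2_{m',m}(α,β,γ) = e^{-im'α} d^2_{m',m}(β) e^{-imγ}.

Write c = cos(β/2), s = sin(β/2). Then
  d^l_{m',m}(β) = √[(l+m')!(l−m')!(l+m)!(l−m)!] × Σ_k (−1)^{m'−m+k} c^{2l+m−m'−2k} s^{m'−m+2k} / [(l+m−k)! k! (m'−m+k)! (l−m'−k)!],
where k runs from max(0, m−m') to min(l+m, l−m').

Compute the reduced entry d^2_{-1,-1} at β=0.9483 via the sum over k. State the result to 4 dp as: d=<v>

d^2_{-1,-1}(β=0.9483) via the finite sum:
c=cos(0.948300/2)=0.889681, s=sin(0.948300/2)=0.456582; N=√[1·6·1·6]=6.000000
k: max(0,(-1)−(-1))=0 … min(2+(-1),2−(-1))=1
  k=0: (−1)^0·6.0000/(6)·0.8897^4·0.4566^0 = +0.626524
  k=1: (−1)^1·6.0000/(2)·0.8897^2·0.4566^2 = -0.495026
d^2_{-1,-1}(0.9483) = +0.626524 -0.495026 = +0.131497

d=0.1315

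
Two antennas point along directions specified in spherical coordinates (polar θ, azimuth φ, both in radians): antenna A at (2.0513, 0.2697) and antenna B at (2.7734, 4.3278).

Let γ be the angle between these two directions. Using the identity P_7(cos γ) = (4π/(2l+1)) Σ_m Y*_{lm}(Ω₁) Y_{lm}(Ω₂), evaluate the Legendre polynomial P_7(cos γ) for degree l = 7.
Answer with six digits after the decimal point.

-0.287616

Summing Y*_{l m}(θ₁,φ₁)·Y_{l m}(θ₂,φ₂) over m ∈ [−7, 7]; prefactor 4π/(2·7+1) = 0.837758:
  [-7]  conj(Y_{7,-7})(Ω₁) = (-0.067228, 0.204854) ; Y_{7,-7}(Ω₂) = (0.000170, 0.000352) ; Δ = (-0.000084, 0.000011)
  [-6]  conj(Y_{7,-6})(Ω₁) = (0.019926, -0.420027) ; Y_{7,-6}(Ω₂) = (-0.002550, 0.002811) ; Δ = (0.001130, 0.001127)
  [-5]  conj(Y_{7,-5})(Ω₁) = (0.078845, 0.348822) ; Y_{7,-5}(Ω₂) = (-0.021462, -0.007887) ; Δ = (0.001059, -0.008108)
  [-4]  conj(Y_{7,-4})(Ω₁) = (0.022047, 0.041136) ; Y_{7,-4}(Ω₂) = (-0.003099, -0.095507) ; Δ = (0.003860, -0.002233)
  [-3]  conj(Y_{7,-3})(Ω₁) = (-0.243500, -0.255325) ; Y_{7,-3}(Ω₂) = (0.254219, -0.112622) ; Δ = (-0.090657, -0.037485)
  [-2]  conj(Y_{7,-2})(Ω₁) = (0.096329, 0.057664) ; Y_{7,-2}(Ω₂) = (0.374992, 0.363020) ; Δ = (0.015189, 0.056593)
  [-1]  conj(Y_{7,-1})(Ω₁) = (0.296526, 0.081970) ; Y_{7,-1}(Ω₂) = (-0.175907, 0.434614) ; Δ = (-0.087787, 0.114455)
  [+0]  conj(Y_{7,0})(Ω₁) = (-0.153105, -0.000000) ; Y_{7,0}(Ω₂) = (0.187702, 0.000000) ; Δ = (-0.028738, -0.000000)
  [+1]  conj(Y_{7,1})(Ω₁) = (-0.296526, 0.081970) ; Y_{7,1}(Ω₂) = (0.175907, 0.434614) ; Δ = (-0.087787, -0.114455)
  [+2]  conj(Y_{7,2})(Ω₁) = (0.096329, -0.057664) ; Y_{7,2}(Ω₂) = (0.374992, -0.363020) ; Δ = (0.015189, -0.056593)
  [+3]  conj(Y_{7,3})(Ω₁) = (0.243500, -0.255325) ; Y_{7,3}(Ω₂) = (-0.254219, -0.112622) ; Δ = (-0.090657, 0.037485)
  [+4]  conj(Y_{7,4})(Ω₁) = (0.022047, -0.041136) ; Y_{7,4}(Ω₂) = (-0.003099, 0.095507) ; Δ = (0.003860, 0.002233)
  [+5]  conj(Y_{7,5})(Ω₁) = (-0.078845, 0.348822) ; Y_{7,5}(Ω₂) = (0.021462, -0.007887) ; Δ = (0.001059, 0.008108)
  [+6]  conj(Y_{7,6})(Ω₁) = (0.019926, 0.420027) ; Y_{7,6}(Ω₂) = (-0.002550, -0.002811) ; Δ = (0.001130, -0.001127)
  [+7]  conj(Y_{7,7})(Ω₁) = (0.067228, 0.204854) ; Y_{7,7}(Ω₂) = (-0.000170, 0.000352) ; Δ = (-0.000084, -0.000011)
Σ over m = (-0.343316, 0.000000); ×(4π/15) → (-0.287616, 0.000000). Real part: -0.287616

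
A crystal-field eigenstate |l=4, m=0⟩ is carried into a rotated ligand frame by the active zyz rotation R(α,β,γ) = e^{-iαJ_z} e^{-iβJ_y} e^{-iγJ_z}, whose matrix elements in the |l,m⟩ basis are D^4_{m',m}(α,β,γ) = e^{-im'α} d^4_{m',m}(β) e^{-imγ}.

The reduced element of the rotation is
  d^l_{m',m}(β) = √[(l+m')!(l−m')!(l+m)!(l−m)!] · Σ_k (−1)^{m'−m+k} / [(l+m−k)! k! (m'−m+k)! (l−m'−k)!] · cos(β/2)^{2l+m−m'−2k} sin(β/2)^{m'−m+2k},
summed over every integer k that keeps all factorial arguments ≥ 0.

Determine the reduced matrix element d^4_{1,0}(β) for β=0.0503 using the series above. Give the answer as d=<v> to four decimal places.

d=-0.1118

d^4_{1,0}(β=0.0503) via the finite sum:
Half-angle: c=0.999684, s=0.025147. N=√(120·6·24·24)=643.987578
k∈{0,1,2,3} keeps every argument non-negative
  k=0: (−1)^1·643.9876/(144)·0.9997^7·0.0251^1 = -0.112214
  k=1: (−1)^2·643.9876/(24)·0.9997^5·0.0251^3 = +0.000426
  k=2: (−1)^3·643.9876/(24)·0.9997^3·0.0251^5 = -0.000000
  k=3: (−1)^4·643.9876/(144)·0.9997^1·0.0251^7 = +0.000000
d^4_{1,0}(0.0503) = -0.112214 +0.000426 -0.000000 +0.000000 = -0.111788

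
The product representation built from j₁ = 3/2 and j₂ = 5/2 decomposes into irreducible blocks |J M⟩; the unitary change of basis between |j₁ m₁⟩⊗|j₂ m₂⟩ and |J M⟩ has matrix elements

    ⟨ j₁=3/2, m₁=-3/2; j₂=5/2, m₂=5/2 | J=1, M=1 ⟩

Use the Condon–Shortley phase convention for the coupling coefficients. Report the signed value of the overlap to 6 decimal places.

-0.707107

√[3·3!0!2!/6! · 0!3!5!0!2!0!] = √(72)
  +(−1)^3/∏(3,0,0,2,0,0)! = -1/12  (running -1/12)
⟨..|..⟩ = √(72)·(-1/12) = -0.707107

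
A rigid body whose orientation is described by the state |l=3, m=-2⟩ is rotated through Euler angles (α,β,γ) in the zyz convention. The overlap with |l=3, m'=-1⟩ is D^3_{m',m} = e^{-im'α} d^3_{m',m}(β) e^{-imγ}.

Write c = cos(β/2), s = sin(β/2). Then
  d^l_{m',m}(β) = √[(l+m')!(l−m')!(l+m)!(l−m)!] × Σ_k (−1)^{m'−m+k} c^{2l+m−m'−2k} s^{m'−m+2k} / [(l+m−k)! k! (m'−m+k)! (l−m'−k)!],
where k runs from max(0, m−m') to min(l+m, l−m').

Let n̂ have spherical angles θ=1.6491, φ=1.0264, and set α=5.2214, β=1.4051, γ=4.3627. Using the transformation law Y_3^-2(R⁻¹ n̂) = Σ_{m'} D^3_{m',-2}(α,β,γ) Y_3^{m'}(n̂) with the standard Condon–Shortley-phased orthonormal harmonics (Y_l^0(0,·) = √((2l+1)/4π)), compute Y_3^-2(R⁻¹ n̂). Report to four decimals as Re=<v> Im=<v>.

Re=-0.2907 Im=0.2494

Need the full column D^3_{m',-2} for m'=−3..3 at α=5.2214, β=1.4051, γ=4.3627.
cos(β/2)=0.763197, sin(β/2)=0.646166
d^3_{-3,-2}: single k=1 term ⇒ +0.409829;  D = +0.301776-0.277292i
d^3_{-2,-2}: k∈[0..1] ⇒ +0.197615 -0.708279 = -0.510664;  D = -0.484958-0.159981i
d^3_{-1,-2}: k∈[0..1] ⇒ -0.529087 +0.758529 = +0.229442;  D = +0.043415+0.225297i
d^3_{0,-2}: k∈[0..1] ⇒ +0.775881 -0.556173 = +0.219708;  D = -0.168130+0.141435i
d^3_{1,-2}: k∈[0..1] ⇒ -0.758529 +0.271867 = -0.486661;  D = +0.455051+0.172534i
d^3_{2,-2}: k∈[0..1] ⇒ +0.507714 -0.072789 = +0.434926;  D = -0.063534-0.430260i
d^3_{3,-2}: single k=0 term ⇒ -0.210587;  D = -0.166927+0.128384i
Y_3^{m'}(θ=1.6491,φ=1.0264) and Σ D·Y over m':
  (+0.3018-0.2773i)·(-0.4126-0.0258i)  (-0.4850-0.1600i)·(+0.0368+0.0704i)  (+0.0434+0.2253i)·(-0.1618+0.2672i)  (-0.1681+0.1414i)·(+0.0867+0.0000i)  (+0.4551+0.1725i)·(+0.1618+0.2672i)  (-0.0635-0.4303i)·(+0.0368-0.0704i)  (-0.1669+0.1284i)·(+0.4126-0.0258i)
Y_3^-2(R⁻¹ n̂) = -0.290735+0.249402i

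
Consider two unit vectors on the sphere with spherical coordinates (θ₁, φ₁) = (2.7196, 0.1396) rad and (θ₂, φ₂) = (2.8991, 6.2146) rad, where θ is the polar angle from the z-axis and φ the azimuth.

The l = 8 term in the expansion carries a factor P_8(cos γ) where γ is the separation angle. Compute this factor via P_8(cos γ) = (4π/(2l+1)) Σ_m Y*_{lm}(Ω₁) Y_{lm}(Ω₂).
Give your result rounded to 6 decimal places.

Expand P_8 via completeness: Σ_{m} conj(Y_{8,m}) at Ω₁ times Y_{8,m} at Ω₂ —
  m=-8: Y*=(0.000179, 0.000367)  Y=(0.000005, 0.000003)  product (-0.000000, 0.000000)
  m=-7: Y*=(-0.002034, -0.003015)  Y=(-0.000082, -0.000043)  product (0.000000, 0.000000)
  m=-6: Y*=(0.013657, 0.015163)  Y=(0.000869, 0.000379)  product (0.000006, 0.000018)
  m=-5: Y*=(-0.062125, -0.052115)  Y=(-0.006608, -0.002359)  product (0.000288, 0.000491)
  m=-4: Y*=(0.196867, 0.122987)  Y=(0.037047, 0.010426)  product (0.006011, 0.006609)
  m=-3: Y*=(-0.418868, -0.186452)  Y=(-0.150905, -0.031495)  product (0.057337, 0.041329)
  m=-2: Y*=(0.512261, 0.146859)  Y=(0.419595, 0.057920)  product (0.206436, 0.091292)
  m=-1: Y*=(-0.121080, -0.017013)  Y=(-0.667412, -0.045847)  product (0.080030, 0.016906)
  m=+0: Y*=(-0.461253, -0.000000)  Y=(0.219807, 0.000000)  product (-0.101386, -0.000000)
  m=+1: Y*=(0.121080, -0.017013)  Y=(0.667412, -0.045847)  product (0.080030, -0.016906)
  m=+2: Y*=(0.512261, -0.146859)  Y=(0.419595, -0.057920)  product (0.206436, -0.091292)
  m=+3: Y*=(0.418868, -0.186452)  Y=(0.150905, -0.031495)  product (0.057337, -0.041329)
  m=+4: Y*=(0.196867, -0.122987)  Y=(0.037047, -0.010426)  product (0.006011, -0.006609)
  m=+5: Y*=(0.062125, -0.052115)  Y=(0.006608, -0.002359)  product (0.000288, -0.000491)
  m=+6: Y*=(0.013657, -0.015163)  Y=(0.000869, -0.000379)  product (0.000006, -0.000018)
  m=+7: Y*=(0.002034, -0.003015)  Y=(0.000082, -0.000043)  product (0.000000, -0.000000)
  m=+8: Y*=(0.000179, -0.000367)  Y=(0.000005, -0.000003)  product (-0.000000, -0.000000)
Total Σ_m = (0.598830, 0.000000). Multiply by 0.739198: (0.442654, 0.000000). P_8(cos γ) = 0.442654

0.442654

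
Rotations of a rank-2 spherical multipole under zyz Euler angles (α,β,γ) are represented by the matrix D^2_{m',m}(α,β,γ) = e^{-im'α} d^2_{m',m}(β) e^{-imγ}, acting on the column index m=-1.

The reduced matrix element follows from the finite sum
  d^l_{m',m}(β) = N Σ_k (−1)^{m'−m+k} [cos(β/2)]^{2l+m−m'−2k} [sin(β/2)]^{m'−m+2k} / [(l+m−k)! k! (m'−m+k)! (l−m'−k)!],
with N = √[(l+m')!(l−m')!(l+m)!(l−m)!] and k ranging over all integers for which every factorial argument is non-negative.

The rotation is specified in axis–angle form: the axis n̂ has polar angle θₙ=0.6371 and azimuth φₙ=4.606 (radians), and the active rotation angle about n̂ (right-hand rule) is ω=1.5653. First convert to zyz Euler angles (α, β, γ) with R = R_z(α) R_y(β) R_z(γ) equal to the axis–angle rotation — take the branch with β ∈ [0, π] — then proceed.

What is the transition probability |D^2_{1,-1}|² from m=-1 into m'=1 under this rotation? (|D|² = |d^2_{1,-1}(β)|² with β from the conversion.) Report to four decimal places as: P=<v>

P=0.1632

Axis–angle → zyz. n̂ = (sinθₙcosφₙ, sinθₙsinφₙ, cosθₙ) = (-0.063168, -0.591503, +0.803824), ω = 1.5653.
R = I cosω + sinω [n̂]ₓ + (1−cosω) n̂n̂ᵀ gives
  R = [+0.009465, -0.766653, -0.641991; +0.840971, +0.353450, -0.409685; +0.540998, -0.536019, +0.648078]
β = atan2(√(R₁₃²+R₂₃²), R₃₃) = 0.865738; α = atan2(R₂₃, R₁₃) mod 2π = 3.709590; γ = atan2(R₃₂, −R₃₁) mod 2π = 3.922368
First d^2_{1,-1}(β=0.8657), then the phase factors e^{-i(1)α} and e^{-i(-1)γ}:
With c≡cos(β/2)=0.907766 and s≡sin(β/2)=0.419477, N=[6·1·1·6]^{1/2}=6.000000
k: max(0,(-1)−(1))=0 … min(2+(-1),2−(1))=1
  k=0: (−1)^2·6.0000/(2)·0.9078^2·0.4195^2 = +0.434996
  k=1: (−1)^3·6.0000/(6)·0.9078^0·0.4195^4 = -0.030962
d^2_{1,-1}(0.8657) = +0.434996 -0.030962 = +0.404034
|D^2_{1,-1}|² = |d^2_{1,-1}(β)|² = (+0.404034)² = 0.163243 (the z-rotation phases have unit modulus)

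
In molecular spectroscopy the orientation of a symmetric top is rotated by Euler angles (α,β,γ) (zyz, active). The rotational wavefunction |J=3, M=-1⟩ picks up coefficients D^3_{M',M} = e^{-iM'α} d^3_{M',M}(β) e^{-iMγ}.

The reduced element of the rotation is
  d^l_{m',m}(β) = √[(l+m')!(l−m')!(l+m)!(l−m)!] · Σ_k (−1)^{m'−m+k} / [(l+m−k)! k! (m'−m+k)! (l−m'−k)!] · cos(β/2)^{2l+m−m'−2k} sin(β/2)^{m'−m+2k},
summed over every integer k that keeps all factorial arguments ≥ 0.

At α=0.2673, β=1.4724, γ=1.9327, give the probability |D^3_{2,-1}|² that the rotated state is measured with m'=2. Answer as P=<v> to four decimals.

P=0.2109

D^3_{2,-1}(0.2673,1.4724,1.9327) = e^{-i·2·0.2673}·d^3_{2,-1}(1.4724)·e^{-i·-1·1.9327}. Compute d first:
With c≡cos(β/2)=0.741026 and s≡sin(β/2)=0.671477, N=[120·1·2·24]^{1/2}=75.894664
Admissible k: 0..1 (factorial args all ≥0)
  k=0: (−1)^3·75.8947/(12)·0.7410^3·0.6715^3 = -0.779153
  k=1: (−1)^4·75.8947/(24)·0.7410^1·0.6715^5 = +0.319881
d^3_{2,-1}(1.4724) = -0.779153 +0.319881 = -0.459272
|D^3_{2,-1}|² = |d^3_{2,-1}(β)|² = (-0.459272)² = 0.210931 (the z-rotation phases have unit modulus)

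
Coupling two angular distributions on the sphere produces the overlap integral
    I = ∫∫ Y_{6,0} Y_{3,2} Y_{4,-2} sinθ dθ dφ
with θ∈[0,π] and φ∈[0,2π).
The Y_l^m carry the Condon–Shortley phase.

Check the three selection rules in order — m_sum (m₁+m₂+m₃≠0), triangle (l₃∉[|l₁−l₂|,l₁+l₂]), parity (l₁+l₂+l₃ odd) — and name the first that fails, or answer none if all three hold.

parity

m₁+m₂+m₃ = 0 + 2 − 2 = 0  ✓
triangle: |6−3|=3 ≤ l₃=4 ≤ 6+3=9  ✓
parity: l₁+l₂+l₃ = 13 is odd  ✗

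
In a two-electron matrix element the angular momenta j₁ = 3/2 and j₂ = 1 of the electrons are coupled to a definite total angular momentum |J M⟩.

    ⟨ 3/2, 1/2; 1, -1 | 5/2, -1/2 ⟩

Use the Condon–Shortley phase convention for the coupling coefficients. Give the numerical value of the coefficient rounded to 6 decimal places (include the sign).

√[6·0!3!2!/6! · 2!1!0!2!2!3!] = √(24/5)
  +(−1)^0/∏(0,0,1,0,2,2)! = 1/4  (running 1/4)
⟨..|..⟩ = √(24/5)·(1/4) = +0.547723

+0.547723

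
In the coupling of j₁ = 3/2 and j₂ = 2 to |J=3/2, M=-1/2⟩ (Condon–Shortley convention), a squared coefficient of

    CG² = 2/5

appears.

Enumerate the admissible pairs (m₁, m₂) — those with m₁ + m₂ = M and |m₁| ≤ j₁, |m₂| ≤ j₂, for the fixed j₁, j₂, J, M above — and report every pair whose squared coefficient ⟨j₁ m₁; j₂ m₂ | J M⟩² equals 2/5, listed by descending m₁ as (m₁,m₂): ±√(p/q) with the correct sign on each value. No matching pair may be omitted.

(3/2,-2): +√(2/5); (-3/2,1): +√(2/5)

Admissible pairs with m₁+m₂ = M = -1/2: (-3/2,1), (-1/2,0), (1/2,-1), (3/2,-2)
  (m₁,m₂)=(3/2,-2): CG² = 2/5, CG = +√(2/5)   ← matches the target
  (m₁,m₂)=(1/2,-1): CG² = 0/1, CG = 0
  (m₁,m₂)=(-1/2,0): CG² = 1/5, CG = −√(1/5)
  (m₁,m₂)=(-3/2,1): CG² = 2/5, CG = +√(2/5)   ← matches the target
Pairs with CG² = 2/5: (3/2,-2): +√(2/5); (-3/2,1): +√(2/5)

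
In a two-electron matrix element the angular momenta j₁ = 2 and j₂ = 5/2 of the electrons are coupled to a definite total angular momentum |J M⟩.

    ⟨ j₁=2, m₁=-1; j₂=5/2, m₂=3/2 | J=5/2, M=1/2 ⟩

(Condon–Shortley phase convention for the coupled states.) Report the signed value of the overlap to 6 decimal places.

+0.414039

√[6·2!2!3!/8! · 1!3!4!1!3!2!] = √(216/35)
  +(−1)^1/∏(1,1,2,3,0,0)! = -1/12  (running -1/12)
  +(−1)^2/∏(2,0,1,2,1,1)! = 1/4  (running 1/6)
⟨..|..⟩ = √(216/35)·(1/6) = +0.414039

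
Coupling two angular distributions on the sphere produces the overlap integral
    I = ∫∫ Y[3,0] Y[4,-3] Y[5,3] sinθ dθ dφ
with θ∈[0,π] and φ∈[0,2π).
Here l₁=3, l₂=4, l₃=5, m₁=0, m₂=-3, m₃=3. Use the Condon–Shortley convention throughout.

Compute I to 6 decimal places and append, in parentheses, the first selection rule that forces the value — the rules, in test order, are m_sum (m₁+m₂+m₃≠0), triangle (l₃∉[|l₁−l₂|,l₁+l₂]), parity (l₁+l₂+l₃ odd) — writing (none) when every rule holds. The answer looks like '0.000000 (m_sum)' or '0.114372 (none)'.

0.103862 (none)

Rules hold: Σm=0, L=12 even, 1≤5≤7.
N = 7·9·11 = 693
Δ = 2!·4!·6!/13! = 1/180180
Racah Σ t=0..2: t=0:+1/576 t=1:−1/144 t=2:+1/576 = -1/288
⇒ 3j(3 4 5; 0 0 0)² = 20/1001, sgn +1
Racah Σ t=0..1: t=0:+1/1440 t=1:−1/2880 = 1/2880
⇒ 3j(3 4 5; 0 -3 3)² = 7/715, sgn +1
4πI² = N·(3j₀)²·(3jₘ)² = 252/1859
I = +1·√(0.135557/4π) = 0.10386175
No selection rule forces the value: the integral is nonzero (none).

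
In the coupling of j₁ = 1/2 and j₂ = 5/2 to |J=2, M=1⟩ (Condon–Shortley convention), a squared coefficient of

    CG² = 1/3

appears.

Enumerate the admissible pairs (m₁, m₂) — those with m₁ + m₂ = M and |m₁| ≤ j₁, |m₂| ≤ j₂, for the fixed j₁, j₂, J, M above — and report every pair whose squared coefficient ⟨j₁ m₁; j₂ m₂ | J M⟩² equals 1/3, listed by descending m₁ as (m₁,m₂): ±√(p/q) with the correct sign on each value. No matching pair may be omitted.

Admissible pairs with m₁+m₂ = M = 1: (-1/2,3/2), (1/2,1/2)
  (m₁,m₂)=(1/2,1/2): CG² = 1/3, CG = +√(1/3)   ← matches the target
  (m₁,m₂)=(-1/2,3/2): CG² = 2/3, CG = −√(2/3)
Pairs with CG² = 1/3: (1/2,1/2): +√(1/3)

(1/2,1/2): +√(1/3)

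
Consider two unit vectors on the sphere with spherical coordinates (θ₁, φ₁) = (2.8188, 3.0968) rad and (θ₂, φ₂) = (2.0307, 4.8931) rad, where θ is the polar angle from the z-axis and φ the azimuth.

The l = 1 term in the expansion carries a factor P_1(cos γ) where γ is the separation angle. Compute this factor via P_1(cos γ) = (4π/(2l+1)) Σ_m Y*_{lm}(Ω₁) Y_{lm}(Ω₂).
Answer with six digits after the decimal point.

Expand P_1 via completeness: Σ_{m} conj(Y_{1,m}) at Ω₁ times Y_{1,m} at Ω₂ —
  term(m=-1) = -0.007587-0.033071i   from Y*(Ω₁)=-0.109486+0.004907i, Y(Ω₂)=+0.055643+0.304554i
  term(m=+0) = +0.100491+0.000000i   from Y*(Ω₁)=-0.463368-0.000000i, Y(Ω₂)=-0.216872+0.000000i
  term(m=+1) = -0.007587+0.033071i   from Y*(Ω₁)=+0.109486+0.004907i, Y(Ω₂)=-0.055643+0.304554i
Accumulated sum +0.085318+0.000000i; after 4π/(2l+1) scaling, +0.357379+0.000000i ⇒ P_1 = 0.357379

0.357379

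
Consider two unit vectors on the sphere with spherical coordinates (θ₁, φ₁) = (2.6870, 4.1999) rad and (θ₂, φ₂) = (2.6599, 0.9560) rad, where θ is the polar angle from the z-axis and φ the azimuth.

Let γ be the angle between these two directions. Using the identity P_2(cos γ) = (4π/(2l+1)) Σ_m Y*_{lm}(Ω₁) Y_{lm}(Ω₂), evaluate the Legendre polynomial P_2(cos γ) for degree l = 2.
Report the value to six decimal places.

Summing Y*_{l m}(θ₁,φ₁)·Y_{l m}(θ₂,φ₂) over m ∈ [−2, 2]; prefactor 4π/(2·2+1) = 2.513274:
  m=-2: (-0.038662+0.063655i) × (-0.027742-0.078126i) = +0.006046+0.001255i  (running Σ = +0.006046+0.001255i)
  m=-1: (+0.149444+0.265617i) × (-0.182947+0.259102i) = -0.096162-0.009873i  (running Σ = -0.090117-0.008618i)
  m=0: (+0.448355-0.000000i) × (+0.427707+0.000000i) = +0.191765+0.000000i  (running Σ = +0.101648-0.008618i)
  m=1: (-0.149444+0.265617i) × (+0.182947+0.259102i) = -0.096162+0.009873i  (running Σ = +0.005486+0.001255i)
  m=2: (-0.038662-0.063655i) × (-0.027742+0.078126i) = +0.006046-0.001255i  (running Σ = +0.011532+0.000000i)
Total Σ_m = +0.011532+0.000000i. Multiply by 2.513274: +0.028982+0.000000i. P_2(cos γ) = 0.028982

0.028982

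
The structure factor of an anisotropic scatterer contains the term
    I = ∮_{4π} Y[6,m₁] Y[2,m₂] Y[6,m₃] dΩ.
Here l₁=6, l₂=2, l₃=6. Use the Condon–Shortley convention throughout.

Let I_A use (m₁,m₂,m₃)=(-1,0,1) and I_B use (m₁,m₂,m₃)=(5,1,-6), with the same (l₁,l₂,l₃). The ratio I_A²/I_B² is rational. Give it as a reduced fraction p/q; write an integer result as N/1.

169/242

l's match ⇒ only the (l;m) 3-j factors differ between A and B.
A: triangle coeff Δ(6,2,6) = 1/90090; Σ_t [0,2]: t=0:+1/120960 t=1:−1/17280 t=2:+1/57600 = -13/403200; (3j)²=13/770 [(6 2 6; -1 0 1)], sign=+1
B: triangle coeff Δ(6,2,6) = 1/90090; Σ_t [1,1]: t=1:−1/7257600 = -1/7257600; (3j)²=11/455 [(6 2 6; 5 1 -6)], sign=-1
I_A²/I_B² = (13/770)/(11/455) = 169/242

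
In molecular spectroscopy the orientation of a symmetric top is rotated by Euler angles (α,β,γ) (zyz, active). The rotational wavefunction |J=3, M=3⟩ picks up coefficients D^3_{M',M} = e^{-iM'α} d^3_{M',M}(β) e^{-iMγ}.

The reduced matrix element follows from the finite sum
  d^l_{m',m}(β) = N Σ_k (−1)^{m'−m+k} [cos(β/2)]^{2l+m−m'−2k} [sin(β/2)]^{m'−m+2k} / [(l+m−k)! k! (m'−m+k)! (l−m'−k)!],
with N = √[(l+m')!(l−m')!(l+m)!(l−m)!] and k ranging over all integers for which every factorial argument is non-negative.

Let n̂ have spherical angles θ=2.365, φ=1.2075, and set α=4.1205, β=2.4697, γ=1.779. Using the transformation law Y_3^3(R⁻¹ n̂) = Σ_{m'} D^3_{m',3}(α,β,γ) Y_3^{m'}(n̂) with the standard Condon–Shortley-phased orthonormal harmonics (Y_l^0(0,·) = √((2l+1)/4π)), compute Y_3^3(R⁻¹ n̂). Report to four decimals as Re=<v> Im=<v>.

Re=-0.3633 Im=-0.1815

Need the full column D^3_{m',3} for m'=−3..3 at α=4.1205, β=2.4697, γ=1.7790.
cos(β/2)=0.329663, sin(β/2)=0.944099
d^3_{-3,3}: single k=6 term ⇒ +0.708116;  D = +0.522293+0.478161i
d^3_{-2,3}: single k=5 term ⇒ +0.605665;  D = -0.588651+0.142552i
d^3_{-1,3}: single k=4 term ⇒ +0.334391;  D = +0.116011-0.313623i
d^3_{0,3}: single k=3 term ⇒ +0.134827;  D = +0.078844+0.109370i
d^3_{1,3}: single k=2 term ⇒ +0.040772;  D = -0.040750+0.001334i
d^3_{2,3}: single k=1 term ⇒ +0.009004;  D = +0.004777-0.007633i
d^3_{3,3}: single k=0 term ⇒ +0.001284;  D = +0.000523+0.001172i
Y_3^{m'}(θ=2.365,φ=1.2075) and Σ D·Y over m':
  (+0.5223+0.4782i)·(-0.1273+0.0664i)  (-0.5887+0.1426i)·(+0.2676+0.2379i)  (+0.1160-0.3136i)·(+0.1243-0.3269i)  (+0.0788+0.1094i)·(+0.1214+0.0000i)  (-0.0407+0.0013i)·(-0.1243-0.3269i)  (+0.0048-0.0076i)·(+0.2676-0.2379i)  (+0.0005+0.0012i)·(+0.1273+0.0664i)
Y_3^3(R⁻¹ n̂) = -0.363319-0.181527i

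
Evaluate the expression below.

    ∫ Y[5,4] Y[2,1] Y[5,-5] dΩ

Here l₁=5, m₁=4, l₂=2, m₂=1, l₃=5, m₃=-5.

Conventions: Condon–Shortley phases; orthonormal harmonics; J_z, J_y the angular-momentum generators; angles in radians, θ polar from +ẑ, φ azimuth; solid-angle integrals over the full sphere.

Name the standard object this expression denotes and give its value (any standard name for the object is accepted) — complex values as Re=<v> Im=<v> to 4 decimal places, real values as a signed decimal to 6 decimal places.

This is a Gaunt coefficient — the integral of a triple product of spherical harmonics over the sphere.
Checks pass: Σm=0; 12 even; l₃=5∈[3,7].
(2·5+1)(2·2+1)(2·5+1) = 605
Δ: 2! 8! 2! / 13! → 1/38610
sum: t=0:+1/2880 t=1:−1/576 t=2:+1/2880 = -1/960
3j²(5 2 5; 0 0 0) = Δ·Π!·Σ² = 10/429  (sign +1)
sum: t=1:−1/80640 = -1/80640
3j²(5 2 5; 4 1 -5) = Δ·Π!·Σ² = 9/286  (sign -1)
combine: 4πI² = 605·10/429·9/286 = 75/169
take √, sign -1: I = -0.18792404

Gaunt coefficient, -0.187924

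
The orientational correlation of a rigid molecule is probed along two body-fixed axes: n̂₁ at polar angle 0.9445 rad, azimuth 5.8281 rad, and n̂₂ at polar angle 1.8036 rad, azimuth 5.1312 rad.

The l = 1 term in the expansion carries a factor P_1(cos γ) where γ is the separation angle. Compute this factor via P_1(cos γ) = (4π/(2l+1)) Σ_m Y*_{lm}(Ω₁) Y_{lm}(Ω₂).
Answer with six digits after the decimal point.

0.469305

Addition theorem: P_1(cos γ) = (4π/3) Σ_m Y*_{lm}(Ω₁) Y_{lm}(Ω₂), m = −1…1:
  term(m=-1) = 0.07216 + 0.06040j   from Y*(Ω₁)=0.25143 - 0.12304j, Y(Ω₂)=0.13671 + 0.30712j
  term(m=+0) = -0.03228 + 0.00000j   from Y*(Ω₁)=0.28639 + 0.00000j, Y(Ω₂)=-0.11272 + 0.00000j
  term(m=+1) = 0.07216 - 0.06040j   from Y*(Ω₁)=-0.25143 - 0.12304j, Y(Ω₂)=-0.13671 + 0.30712j
Accumulated sum 0.11204 + 0.00000j; after 4π/(2l+1) scaling, 0.46930 + 0.00000j ⇒ P_1 = 0.469305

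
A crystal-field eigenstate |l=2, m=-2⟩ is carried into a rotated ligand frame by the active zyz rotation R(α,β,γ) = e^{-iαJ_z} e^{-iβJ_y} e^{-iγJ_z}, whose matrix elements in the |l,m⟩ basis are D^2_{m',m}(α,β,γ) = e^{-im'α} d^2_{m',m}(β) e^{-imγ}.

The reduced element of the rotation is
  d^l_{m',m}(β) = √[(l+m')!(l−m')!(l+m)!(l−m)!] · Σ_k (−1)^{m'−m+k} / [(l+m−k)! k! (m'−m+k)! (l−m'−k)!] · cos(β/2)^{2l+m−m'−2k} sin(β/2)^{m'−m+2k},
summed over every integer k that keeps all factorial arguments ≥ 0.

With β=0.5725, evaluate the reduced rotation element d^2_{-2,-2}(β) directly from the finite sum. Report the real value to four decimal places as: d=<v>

d=0.8469

d^2_{-2,-2}(β=0.5725) via the finite sum:
Half-angle: c=0.959309, s=0.282357. N=√(1·24·1·24)=24.000000
k: max(0,(-2)−(-2))=0 … min(2+(-2),2−(-2))=0
  k=0: (−1)^0·24.0000/(24)·0.9593^4·0.2824^0 = +0.846905
d^2_{-2,-2}(0.5725) = +0.846905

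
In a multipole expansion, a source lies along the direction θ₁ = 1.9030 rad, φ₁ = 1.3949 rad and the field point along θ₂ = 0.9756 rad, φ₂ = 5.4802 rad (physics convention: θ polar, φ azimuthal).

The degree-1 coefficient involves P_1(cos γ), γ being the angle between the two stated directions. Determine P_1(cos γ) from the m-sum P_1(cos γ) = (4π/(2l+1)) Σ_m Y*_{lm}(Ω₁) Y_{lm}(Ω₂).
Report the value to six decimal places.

-0.642170

Addition theorem: P_1(cos γ) = (4π/3) Σ_m Y*_{lm}(Ω₁) Y_{lm}(Ω₂), m = −1…1:
  m=-1: Y*=+0.057153+0.321565i  Y=+0.198702+0.205817i  product -0.054827+0.075659i
  m=+0: Y*=-0.159346-0.000000i  Y=+0.273945+0.000000i  product -0.043652-0.000000i
  m=+1: Y*=-0.057153+0.321565i  Y=-0.198702+0.205817i  product -0.054827-0.075659i
Accumulated sum -0.153307+0.000000i; after 4π/(2l+1) scaling, -0.642170+0.000000i ⇒ P_1 = -0.642170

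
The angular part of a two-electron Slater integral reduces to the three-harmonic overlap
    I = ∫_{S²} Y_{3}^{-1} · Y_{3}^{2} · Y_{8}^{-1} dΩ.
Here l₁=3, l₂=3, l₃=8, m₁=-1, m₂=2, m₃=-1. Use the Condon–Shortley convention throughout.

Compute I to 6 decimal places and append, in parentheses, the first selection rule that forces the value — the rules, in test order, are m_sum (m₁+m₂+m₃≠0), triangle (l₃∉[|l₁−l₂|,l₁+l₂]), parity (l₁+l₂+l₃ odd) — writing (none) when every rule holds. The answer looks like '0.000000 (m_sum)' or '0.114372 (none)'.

0.000000 (triangle)

|3−3|≤8≤3+3 violated ⇒ I = 0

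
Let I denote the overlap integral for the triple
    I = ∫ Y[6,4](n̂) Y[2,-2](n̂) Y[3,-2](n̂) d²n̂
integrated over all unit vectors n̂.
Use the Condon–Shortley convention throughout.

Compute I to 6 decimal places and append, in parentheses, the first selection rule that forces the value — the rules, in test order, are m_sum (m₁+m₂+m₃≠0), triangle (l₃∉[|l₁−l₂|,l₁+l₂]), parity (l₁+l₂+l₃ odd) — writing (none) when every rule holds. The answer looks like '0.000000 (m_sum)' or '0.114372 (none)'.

0.000000 (triangle)

|6−2|≤3≤6+2 violated ⇒ I = 0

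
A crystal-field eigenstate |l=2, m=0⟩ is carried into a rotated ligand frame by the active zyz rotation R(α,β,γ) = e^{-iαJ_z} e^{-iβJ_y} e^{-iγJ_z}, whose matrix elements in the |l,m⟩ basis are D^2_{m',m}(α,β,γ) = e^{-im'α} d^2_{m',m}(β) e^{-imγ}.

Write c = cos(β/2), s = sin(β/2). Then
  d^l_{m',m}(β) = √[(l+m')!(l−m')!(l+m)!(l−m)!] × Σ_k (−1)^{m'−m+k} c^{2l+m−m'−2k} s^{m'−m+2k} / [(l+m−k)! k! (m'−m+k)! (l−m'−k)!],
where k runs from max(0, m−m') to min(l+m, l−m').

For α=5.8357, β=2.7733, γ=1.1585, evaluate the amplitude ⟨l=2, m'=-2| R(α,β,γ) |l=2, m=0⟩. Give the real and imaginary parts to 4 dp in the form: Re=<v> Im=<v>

D^2_{-2,0}(5.8357,2.7733,1.1585) = e^{-i·-2·5.8357}·d^2_{-2,0}(2.7733)·e^{-i·0·1.1585}. Compute d first:
Half-angle: c=0.183107, s=0.983093. N=√(1·24·2·2)=9.797959
Admissible k: 2..2 (factorial args all ≥0)
  k=2: (−1)^0·9.7980/(4)·0.1831^2·0.9831^2 = +0.079374
d^2_{-2,0}(2.7733) = +0.079374
Phases: e^{-i·(-2)·5.8357}=+0.625542-0.780191i, e^{-i·(0)·1.1585}=+1.000000+0.000000i ⇒ D=+0.049652-0.061927i

Re=0.0497 Im=-0.0619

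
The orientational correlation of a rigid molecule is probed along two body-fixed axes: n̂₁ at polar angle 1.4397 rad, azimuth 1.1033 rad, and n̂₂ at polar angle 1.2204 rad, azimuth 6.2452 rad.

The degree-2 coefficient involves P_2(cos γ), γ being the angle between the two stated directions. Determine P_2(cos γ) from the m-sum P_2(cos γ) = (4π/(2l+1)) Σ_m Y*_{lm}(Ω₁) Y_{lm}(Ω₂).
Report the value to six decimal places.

Addition theorem: P_2(cos γ) = (4π/5) Σ_m Y*_{lm}(Ω₁) Y_{lm}(Ω₂), m = −2…2:
  term(m=-2) = -0.084506+0.097965i   from Y*(Ω₁)=-0.225459+0.305483i, Y(Ω₂)=+0.339775+0.025863i
  term(m=-1) = +0.010385+0.022673i   from Y*(Ω₁)=+0.045120+0.089379i, Y(Ω₂)=+0.248899+0.009459i
  term(m=+0) = +0.061012+0.000000i   from Y*(Ω₁)=-0.299223-0.000000i, Y(Ω₂)=-0.203900+0.000000i
  term(m=+1) = +0.010385-0.022673i   from Y*(Ω₁)=-0.045120+0.089379i, Y(Ω₂)=-0.248899+0.009459i
  term(m=+2) = -0.084506-0.097965i   from Y*(Ω₁)=-0.225459-0.305483i, Y(Ω₂)=+0.339775-0.025863i
Σ over m = -0.087231+0.000000i; ×(4π/5) → -0.219235+0.000000i. Real part: -0.219235

-0.219235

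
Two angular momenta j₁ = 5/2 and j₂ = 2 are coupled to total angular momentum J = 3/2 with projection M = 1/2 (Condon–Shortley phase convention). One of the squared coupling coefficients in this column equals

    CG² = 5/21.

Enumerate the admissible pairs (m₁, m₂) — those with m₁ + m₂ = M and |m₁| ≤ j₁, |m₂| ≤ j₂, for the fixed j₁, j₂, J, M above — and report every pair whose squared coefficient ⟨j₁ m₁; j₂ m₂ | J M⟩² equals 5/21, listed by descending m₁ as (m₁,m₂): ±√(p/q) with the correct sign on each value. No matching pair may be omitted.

(-1/2,1): +√(5/21)

Admissible pairs with m₁+m₂ = M = 1/2: (-3/2,2), (-1/2,1), (1/2,0), (3/2,-1), (5/2,-2)
  (m₁,m₂)=(5/2,-2): CG² = 8/21, CG = +√(8/21)
  (m₁,m₂)=(3/2,-1): CG² = 2/105, CG = −√(2/105)
  (m₁,m₂)=(1/2,0): CG² = 2/35, CG = −√(2/35)
  (m₁,m₂)=(-1/2,1): CG² = 5/21, CG = +√(5/21)   ← matches the target
  (m₁,m₂)=(-3/2,2): CG² = 32/105, CG = −√(32/105)
Pairs with CG² = 5/21: (-1/2,1): +√(5/21)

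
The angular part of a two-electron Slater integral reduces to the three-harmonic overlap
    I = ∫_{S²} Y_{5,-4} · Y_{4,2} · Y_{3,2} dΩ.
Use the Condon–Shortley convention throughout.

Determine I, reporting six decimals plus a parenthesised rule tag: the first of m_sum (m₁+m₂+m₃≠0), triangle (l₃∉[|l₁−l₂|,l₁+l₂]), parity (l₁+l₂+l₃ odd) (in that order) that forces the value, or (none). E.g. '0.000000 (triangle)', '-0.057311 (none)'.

m-sum 0 ✓  L=12 even ✓  1≤3≤9 ✓
Π(2lᵢ+1) = 11×9×7 = 693
triangle coeff Δ(5,4,3) = 1/180180
Σ_t [2,4]: t=2:+1/576 t=3:−1/144 t=4:+1/576 = -1/288
(3j)²=20/1001 [(5 4 3; 0 0 0)], sign=+1
Σ_t [5,6]: t=5:−1/2880 t=6:+1/8640 = -1/4320
(3j)²=8/429 [(5 4 3; -4 2 2)], sign=+1
⇒ 4πI² = 480/1859
I = (+1)√(480/1859/(4π)) = 0.14334284
No selection rule forces the value: the integral is nonzero (none).

0.143343 (none)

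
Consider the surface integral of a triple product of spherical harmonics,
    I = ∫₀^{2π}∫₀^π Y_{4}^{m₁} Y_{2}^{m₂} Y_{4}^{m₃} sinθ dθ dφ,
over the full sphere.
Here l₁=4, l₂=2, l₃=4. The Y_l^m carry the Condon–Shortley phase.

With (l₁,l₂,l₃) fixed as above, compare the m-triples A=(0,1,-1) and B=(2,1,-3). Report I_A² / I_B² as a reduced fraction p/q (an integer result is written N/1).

2/35

Shared (l₁,l₂,l₃)=(4,2,4): N and (l;000)² cancel in I_A²/I_B².
A: Δ = 2!·6!·2!/11! = 1/13860; Racah Σ t=1..2: t=1:−1/72 t=2:+1/96 = -1/288; ⇒ 3j(4 2 4; 0 1 -1)² = 1/462, sgn +1
B: Δ = 2!·6!·2!/11! = 1/13860; Racah Σ t=1..2: t=1:−1/240 t=2:+1/1440 = -1/288; ⇒ 3j(4 2 4; 2 1 -3)² = 5/132, sgn +1
I_A²/I_B² = (1/462)/(5/132) = 2/35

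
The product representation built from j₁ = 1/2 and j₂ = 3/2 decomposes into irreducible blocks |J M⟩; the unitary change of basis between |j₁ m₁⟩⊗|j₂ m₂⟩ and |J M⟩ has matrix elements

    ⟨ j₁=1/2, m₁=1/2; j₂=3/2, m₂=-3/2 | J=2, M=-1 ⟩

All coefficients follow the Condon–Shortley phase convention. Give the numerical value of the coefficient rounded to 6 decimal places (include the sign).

j₁+j₂−J=0  J+j₁−j₂=1  J−j₁+j₂=3  j₁+j₂+J+1=5
(j₁±m₁, j₂±m₂, J±M) = (1,0,0,3,1,3)
P² = 9
sum k=0..0:
  [0] +1/6 = 1/6
S = 1/6
C² = P²·S² = 1/4 ; C = +0.500000

+0.500000  (= +√(1/4))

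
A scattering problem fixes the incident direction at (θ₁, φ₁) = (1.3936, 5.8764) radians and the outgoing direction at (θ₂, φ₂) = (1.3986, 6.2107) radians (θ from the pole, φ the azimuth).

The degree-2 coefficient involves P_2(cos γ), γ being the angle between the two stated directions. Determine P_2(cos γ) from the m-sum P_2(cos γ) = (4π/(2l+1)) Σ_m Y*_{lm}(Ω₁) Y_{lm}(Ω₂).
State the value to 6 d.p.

Expand P_2 via completeness: Σ_{m} conj(Y_{2,m}) at Ω₁ times Y_{2,m} at Ω₂ —
  [-2]  conj(Y_{2,-2})(Ω₁) = +0.257091-0.272000i ; Y_{2,-2}(Ω₂) = +0.371000+0.054164i ; Δ = +0.110113-0.086987i
  [-1]  conj(Y_{2,-1})(Ω₁) = +0.123107-0.053036i ; Y_{2,-1}(Ω₂) = +0.130073+0.009445i ; Δ = +0.016514-0.005736i
  [+0]  conj(Y_{2,0})(Ω₁) = -0.285993-0.000000i ; Y_{2,0}(Ω₂) = -0.287612+0.000000i ; Δ = +0.082255+0.000000i
  [+1]  conj(Y_{2,1})(Ω₁) = -0.123107-0.053036i ; Y_{2,1}(Ω₂) = -0.130073+0.009445i ; Δ = +0.016514+0.005736i
  [+2]  conj(Y_{2,2})(Ω₁) = +0.257091+0.272000i ; Y_{2,2}(Ω₂) = +0.371000-0.054164i ; Δ = +0.110113+0.086987i
Accumulated sum +0.335509+0.000000i; after 4π/(2l+1) scaling, +0.843227+0.000000i ⇒ P_2 = 0.843227

0.843227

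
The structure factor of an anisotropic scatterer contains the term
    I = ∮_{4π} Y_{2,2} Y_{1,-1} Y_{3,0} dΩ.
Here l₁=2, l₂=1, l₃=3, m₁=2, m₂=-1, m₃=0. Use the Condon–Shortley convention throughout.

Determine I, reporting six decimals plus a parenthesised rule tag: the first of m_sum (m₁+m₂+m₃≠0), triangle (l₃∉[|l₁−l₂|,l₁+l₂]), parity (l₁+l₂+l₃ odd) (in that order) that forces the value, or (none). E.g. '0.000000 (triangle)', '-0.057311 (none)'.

2 − 1 + 0 = 1 ≠ 0: azimuthal integral kills it; I = 0

0.000000 (m_sum)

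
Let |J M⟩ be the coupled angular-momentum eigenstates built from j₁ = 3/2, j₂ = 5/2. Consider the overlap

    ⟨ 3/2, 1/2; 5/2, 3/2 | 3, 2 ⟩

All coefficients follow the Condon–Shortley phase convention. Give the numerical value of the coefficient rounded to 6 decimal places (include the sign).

-0.288675

triangle: 1!×2!×4!/8! = 48/40320
(j±m)!: 2!×1!×4!×1!×5!×1! = 5760
prefactor² = (2J+1)×Δ×N² = 48
  k=0: +1/(0!×1!×1!×4!×1!×0!) = 1/24
  k=1: −1/(1!×0!×0!×3!×2!×1!) = -1/12
Σ = -1/24  ⇒  CG² = 48×(-1/24)² = 1/12
CG = −√(1/12) = -0.288675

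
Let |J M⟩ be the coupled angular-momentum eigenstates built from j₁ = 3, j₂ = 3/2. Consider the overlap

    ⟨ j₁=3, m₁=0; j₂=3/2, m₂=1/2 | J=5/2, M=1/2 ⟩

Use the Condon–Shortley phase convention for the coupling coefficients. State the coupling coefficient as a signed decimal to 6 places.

-0.414039

triangle: 2!×4!×1!/8! = 48/40320
(j±m)!: 3!×3!×2!×1!×3!×2! = 864
prefactor² = (2J+1)×Δ×N² = 216/35
  k=1: −1/(1!×1!×2!×1!×2!×0!) = -1/4
  k=2: +1/(2!×0!×1!×0!×3!×1!) = 1/12
Σ = -1/6  ⇒  CG² = 216/35×(-1/6)² = 6/35
CG = −√(6/35) = -0.414039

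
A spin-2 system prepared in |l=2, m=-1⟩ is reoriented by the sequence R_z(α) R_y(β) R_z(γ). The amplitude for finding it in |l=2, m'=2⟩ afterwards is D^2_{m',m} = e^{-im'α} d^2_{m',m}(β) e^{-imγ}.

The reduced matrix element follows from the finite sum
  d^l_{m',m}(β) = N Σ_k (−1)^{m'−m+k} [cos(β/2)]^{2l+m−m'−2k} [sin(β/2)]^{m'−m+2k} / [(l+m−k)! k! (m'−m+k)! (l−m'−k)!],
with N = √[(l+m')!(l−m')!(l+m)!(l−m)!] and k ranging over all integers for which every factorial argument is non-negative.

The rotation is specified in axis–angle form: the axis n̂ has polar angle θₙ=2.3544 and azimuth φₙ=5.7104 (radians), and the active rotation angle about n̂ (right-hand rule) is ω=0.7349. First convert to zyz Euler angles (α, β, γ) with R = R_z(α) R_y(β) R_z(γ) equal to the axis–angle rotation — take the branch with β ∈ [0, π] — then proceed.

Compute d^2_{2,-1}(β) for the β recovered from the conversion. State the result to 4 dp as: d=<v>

Axis–angle → zyz. n̂ = (sinθₙcosφₙ, sinθₙsinφₙ, cosθₙ) = (+0.595314, -0.383921, -0.705837), ω = 0.7349.
R = I cosω + sinω [n̂]ₓ + (1−cosω) n̂n̂ᵀ gives
  R = [+0.833369, +0.414282, -0.365877; -0.532263, +0.779941, -0.329224; +0.148971, +0.469108, +0.870486]
β = atan2(√(R₁₃²+R₂₃²), R₃₃) = 0.514608; α = atan2(R₂₃, R₁₃) mod 2π = 3.874309; γ = atan2(R₃₂, −R₃₁) mod 2π = 1.878286
d^2_{2,-1}(β=0.5146) via the finite sum:
With c≡cos(β/2)=0.967080 and s≡sin(β/2)=0.254474, N=[24·1·1·6]^{1/2}=12.000000
k∈{0} keeps every argument non-negative
  k=0: (−1)^3·12.0000/(6)·0.9671^1·0.2545^3 = -0.031873
d^2_{2,-1}(0.5146) = -0.031873

d=-0.0319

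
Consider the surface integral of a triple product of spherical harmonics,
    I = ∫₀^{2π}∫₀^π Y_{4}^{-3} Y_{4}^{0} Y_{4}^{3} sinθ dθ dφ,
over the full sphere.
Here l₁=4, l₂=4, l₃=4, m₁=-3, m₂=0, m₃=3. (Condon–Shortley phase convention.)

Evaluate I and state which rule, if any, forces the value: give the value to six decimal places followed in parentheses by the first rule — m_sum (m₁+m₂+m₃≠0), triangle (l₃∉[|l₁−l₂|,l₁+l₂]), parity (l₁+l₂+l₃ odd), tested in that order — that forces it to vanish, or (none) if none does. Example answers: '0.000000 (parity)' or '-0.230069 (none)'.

Checks pass: Σm=0; 12 even; l₃=4∈[0,8].
(2·4+1)(2·4+1)(2·4+1) = 729
Δ: 4! 4! 4! / 13! → 1/450450
sum: t=0:+1/13824 t=1:−1/216 t=2:+1/64 t=3:−1/216 t=4:+1/13824 = 5/768
3j²(4 4 4; 0 0 0) = Δ·Π!·Σ² = 18/1001  (sign +1)
sum: t=3:−1/864 t=4:+1/3456 = -1/1152
3j²(4 4 4; -3 0 3) = Δ·Π!·Σ² = 7/286  (sign +1)
combine: 4πI² = 729·18/1001·7/286 = 6561/20449
take √, sign +1: I = 0.15978796
No selection rule forces the value: the integral is nonzero (none).

0.159788 (none)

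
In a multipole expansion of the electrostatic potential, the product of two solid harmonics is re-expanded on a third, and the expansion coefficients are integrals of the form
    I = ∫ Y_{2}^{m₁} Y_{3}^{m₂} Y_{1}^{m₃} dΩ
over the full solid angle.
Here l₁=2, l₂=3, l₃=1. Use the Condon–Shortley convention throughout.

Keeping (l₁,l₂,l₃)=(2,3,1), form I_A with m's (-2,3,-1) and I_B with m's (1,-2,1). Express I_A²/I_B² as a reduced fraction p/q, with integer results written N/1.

3/2

Shared (l₁,l₂,l₃)=(2,3,1): N and (l;000)² cancel in I_A²/I_B².
A: Δ = 4!·0!·2!/7! = 1/105; Racah Σ t=4..4: t=4:+1/48 = 1/48; ⇒ 3j(2 3 1; -2 3 -1)² = 1/7, sgn +1
B: Δ = 4!·0!·2!/7! = 1/105; Racah Σ t=1..1: t=1:−1/12 = -1/12; ⇒ 3j(2 3 1; 1 -2 1)² = 2/21, sgn -1
I_A²/I_B² = (1/7)/(2/21) = 3/2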